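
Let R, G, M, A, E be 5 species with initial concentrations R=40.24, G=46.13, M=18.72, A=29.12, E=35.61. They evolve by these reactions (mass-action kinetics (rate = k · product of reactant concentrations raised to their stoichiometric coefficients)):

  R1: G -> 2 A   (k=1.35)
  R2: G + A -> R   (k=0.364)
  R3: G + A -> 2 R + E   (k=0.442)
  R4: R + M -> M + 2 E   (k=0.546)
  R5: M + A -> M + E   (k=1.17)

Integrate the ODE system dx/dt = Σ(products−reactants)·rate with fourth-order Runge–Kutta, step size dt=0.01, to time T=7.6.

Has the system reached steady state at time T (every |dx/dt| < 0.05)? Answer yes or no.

Steady state at T: yes

RK4 with dt=0.01: 760 steps to T=7.6. Trajectory (selected grid times):
t=0.00: R=40.24 G=46.13 M=18.72 A=29.12 E=35.61
t=0.84: R=0.46 G=4.69 M=18.72 A=0.52 E=243.89
t=1.69: R=0.03 G=1.21 M=18.72 A=0.15 E=252.45
t=2.53: R=0.00 G=0.37 M=18.72 A=0.05 E=254.33
t=3.38: R=0.00 G=0.11 M=18.72 A=0.01 E=254.88
t=4.22: R=0.00 G=0.04 M=18.72 A=0.00 E=255.05
t=5.07: R=0.00 G=0.01 M=18.72 A=0.00 E=255.10
t=5.91: R=0.00 G=0.00 M=18.72 A=0.00 E=255.12
t=6.76: R=0.00 G=0.00 M=18.72 A=0.00 E=255.12
t=7.60: R=0.00 G=0.00 M=18.72 A=0.00 E=255.12
Rates at T: R1=0.0005, R2=0.0000, R3=0.0000, R4=0.0000, R5=0.0011
dx/dt at T (Σ net stoichiometry × rate): R=-0.0000, G=-0.0005, M=+0.0000, A=-0.0001, E=+0.0011
Largest |dx/dt| is |+0.0011| (E) < 0.05 → steady.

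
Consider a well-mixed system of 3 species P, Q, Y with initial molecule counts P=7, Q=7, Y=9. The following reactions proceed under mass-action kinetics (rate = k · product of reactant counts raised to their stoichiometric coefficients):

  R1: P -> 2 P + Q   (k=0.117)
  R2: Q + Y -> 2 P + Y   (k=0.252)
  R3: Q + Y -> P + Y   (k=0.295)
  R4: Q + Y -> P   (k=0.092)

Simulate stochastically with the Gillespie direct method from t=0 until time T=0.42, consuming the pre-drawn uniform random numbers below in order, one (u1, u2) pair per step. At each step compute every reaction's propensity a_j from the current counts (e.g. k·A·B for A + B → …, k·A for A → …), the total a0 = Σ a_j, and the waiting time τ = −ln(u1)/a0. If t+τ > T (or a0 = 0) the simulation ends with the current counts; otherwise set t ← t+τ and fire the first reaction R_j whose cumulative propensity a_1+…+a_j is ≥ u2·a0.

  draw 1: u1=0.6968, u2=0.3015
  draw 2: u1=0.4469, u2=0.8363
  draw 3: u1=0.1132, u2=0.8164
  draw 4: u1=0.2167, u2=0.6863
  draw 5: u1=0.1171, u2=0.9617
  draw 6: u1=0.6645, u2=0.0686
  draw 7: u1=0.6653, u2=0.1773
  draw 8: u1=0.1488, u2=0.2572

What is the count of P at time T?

t=0.000: P=7 Q=7 Y=9
Draw 1: a1=0.819, a2=15.876, a3=18.585, a4=5.796, a0=41.076; τ=−ln(0.6968)/41.076=0.009 → t=0.009; u2·a0=0.3015·41.076=12.384; a1=0.819 < 12.384 ≤ a1+a2=16.695 → R2 fires; P=9 Q=6 Y=9
Draw 2: a1=1.053, a2=13.608, a3=15.930, a4=4.968, a0=35.559; τ=−ln(0.4469)/35.559=0.023 → t=0.031; u2·a0=0.8363·35.559=29.738; a1+a2=14.661 < 29.738 ≤ a1+…+a3=30.591 → R3 fires; P=10 Q=5 Y=9
Draw 3: a1=1.170, a2=11.340, a3=13.275, a4=4.140, a0=29.925; τ=−ln(0.1132)/29.925=0.073 → t=0.104; u2·a0=0.8164·29.925=24.431; a1+a2=12.510 < 24.431 ≤ a1+…+a3=25.785 → R3 fires; P=11 Q=4 Y=9
Draw 4: a1=1.287, a2=9.072, a3=10.620, a4=3.312, a0=24.291; τ=−ln(0.2167)/24.291=0.063 → t=0.167; u2·a0=0.6863·24.291=16.671; a1+a2=10.359 < 16.671 ≤ a1+…+a3=20.979 → R3 fires; P=12 Q=3 Y=9
Draw 5: a1=1.404, a2=6.804, a3=7.965, a4=2.484, a0=18.657; τ=−ln(0.1171)/18.657=0.115 → t=0.282; u2·a0=0.9617·18.657=17.942; a1+…+a3=16.173 < 17.942 ≤ a1+…+a4=18.657 → R4 fires; P=13 Q=2 Y=8
Draw 6: a1=1.521, a2=4.032, a3=4.720, a4=1.472, a0=11.745; τ=−ln(0.6645)/11.745=0.035 → t=0.317; u2·a0=0.0686·11.745=0.806 ≤ a1=1.521 → R1 fires; P=14 Q=3 Y=8
Draw 7: a1=1.638, a2=6.048, a3=7.080, a4=2.208, a0=16.974; τ=−ln(0.6653)/16.974=0.024 → t=0.341; u2·a0=0.1773·16.974=3.009; a1=1.638 < 3.009 ≤ a1+a2=7.686 → R2 fires; P=16 Q=2 Y=8
Draw 8: a1=1.872, a2=4.032, a3=4.720, a4=1.472, a0=12.096; τ=−ln(0.1488)/12.096=0.158 → t=0.498 > T=0.42: stop.
Read off P at T=0.42: 16

P at T = 16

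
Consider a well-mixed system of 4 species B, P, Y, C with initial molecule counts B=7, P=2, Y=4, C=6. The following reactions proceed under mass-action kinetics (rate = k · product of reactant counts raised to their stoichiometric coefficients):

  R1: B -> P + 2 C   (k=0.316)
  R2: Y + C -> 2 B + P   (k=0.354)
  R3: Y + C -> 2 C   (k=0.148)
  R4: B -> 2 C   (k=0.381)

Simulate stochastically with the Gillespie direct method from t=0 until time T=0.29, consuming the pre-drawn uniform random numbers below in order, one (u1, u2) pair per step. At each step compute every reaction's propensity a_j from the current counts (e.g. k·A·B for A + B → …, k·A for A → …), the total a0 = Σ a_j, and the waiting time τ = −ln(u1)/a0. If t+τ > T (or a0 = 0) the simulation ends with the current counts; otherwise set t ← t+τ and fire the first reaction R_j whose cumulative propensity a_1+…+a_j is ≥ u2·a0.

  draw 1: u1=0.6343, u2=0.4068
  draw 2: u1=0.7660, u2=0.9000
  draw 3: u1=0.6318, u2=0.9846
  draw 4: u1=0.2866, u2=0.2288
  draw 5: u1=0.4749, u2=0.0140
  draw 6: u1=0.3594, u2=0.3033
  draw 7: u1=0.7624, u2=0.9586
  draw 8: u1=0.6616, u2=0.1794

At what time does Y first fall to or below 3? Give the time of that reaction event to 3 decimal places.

Threshold first reached at t = 0.027

t=0.000: B=7 P=2 Y=4 C=6
Draw 1: a1=2.212, a2=8.496, a3=3.552, a4=2.667, a0=16.927; τ=−ln(0.6343)/16.927=0.027 → t=0.027; u2·a0=0.4068·16.927=6.886; a1=2.212 < 6.886 ≤ a1+a2=10.708 → R2 fires; B=9 P=3 Y=3 C=5
Draw 2: a1=2.844, a2=5.310, a3=2.220, a4=3.429, a0=13.803; τ=−ln(0.7660)/13.803=0.019 → t=0.046; u2·a0=0.9000·13.803=12.423; a1+…+a3=10.374 < 12.423 ≤ a1+…+a4=13.803 → R4 fires; B=8 P=3 Y=3 C=7
Draw 3: a1=2.528, a2=7.434, a3=3.108, a4=3.048, a0=16.118; τ=−ln(0.6318)/16.118=0.028 → t=0.075; u2·a0=0.9846·16.118=15.870; a1+…+a3=13.070 < 15.870 ≤ a1+…+a4=16.118 → R4 fires; B=7 P=3 Y=3 C=9
Draw 4: a1=2.212, a2=9.558, a3=3.996, a4=2.667, a0=18.433; τ=−ln(0.2866)/18.433=0.068 → t=0.142; u2·a0=0.2288·18.433=4.217; a1=2.212 < 4.217 ≤ a1+a2=11.770 → R2 fires; B=9 P=4 Y=2 C=8
Draw 5: a1=2.844, a2=5.664, a3=2.368, a4=3.429, a0=14.305; τ=−ln(0.4749)/14.305=0.052 → t=0.195; u2·a0=0.0140·14.305=0.200 ≤ a1=2.844 → R1 fires; B=8 P=5 Y=2 C=10
Draw 6: a1=2.528, a2=7.080, a3=2.960, a4=3.048, a0=15.616; τ=−ln(0.3594)/15.616=0.066 → t=0.260; u2·a0=0.3033·15.616=4.736; a1=2.528 < 4.736 ≤ a1+a2=9.608 → R2 fires; B=10 P=6 Y=1 C=9
Draw 7: a1=3.160, a2=3.186, a3=1.332, a4=3.810, a0=11.488; τ=−ln(0.7624)/11.488=0.024 → t=0.284; u2·a0=0.9586·11.488=11.012; a1+…+a3=7.678 < 11.012 ≤ a1+…+a4=11.488 → R4 fires; B=9 P=6 Y=1 C=11
Draw 8: a1=2.844, a2=3.894, a3=1.628, a4=3.429, a0=11.795; τ=−ln(0.6616)/11.795=0.035 → t=0.319 > T=0.29: stop.
Y first becomes ≤ 3 when it reaches 3 at the event at t=0.027.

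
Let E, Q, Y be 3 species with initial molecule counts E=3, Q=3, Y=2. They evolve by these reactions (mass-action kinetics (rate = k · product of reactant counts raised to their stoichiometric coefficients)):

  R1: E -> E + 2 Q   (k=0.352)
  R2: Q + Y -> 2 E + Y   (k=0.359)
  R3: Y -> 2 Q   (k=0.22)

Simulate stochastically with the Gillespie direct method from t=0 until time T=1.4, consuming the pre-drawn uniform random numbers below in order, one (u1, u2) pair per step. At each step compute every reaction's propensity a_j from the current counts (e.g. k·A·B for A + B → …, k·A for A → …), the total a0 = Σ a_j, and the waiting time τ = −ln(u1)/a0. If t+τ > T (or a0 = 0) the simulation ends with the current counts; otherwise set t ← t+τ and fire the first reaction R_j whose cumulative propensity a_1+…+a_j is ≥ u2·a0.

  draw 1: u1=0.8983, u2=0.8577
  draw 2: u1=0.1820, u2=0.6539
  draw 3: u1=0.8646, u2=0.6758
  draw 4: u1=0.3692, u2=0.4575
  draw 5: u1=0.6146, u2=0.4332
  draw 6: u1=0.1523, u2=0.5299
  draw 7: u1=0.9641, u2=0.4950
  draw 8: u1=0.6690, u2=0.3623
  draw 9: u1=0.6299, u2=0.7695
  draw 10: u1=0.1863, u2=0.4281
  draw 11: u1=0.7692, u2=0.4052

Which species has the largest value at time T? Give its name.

t=0.000: E=3 Q=3 Y=2
Draw 1: a1=1.056, a2=2.154, a3=0.440, a0=3.650; τ=−ln(0.8983)/3.650=0.029 → t=0.029; u2·a0=0.8577·3.650=3.131; a1=1.056 < 3.131 ≤ a1+a2=3.210 → R2 fires; E=5 Q=2 Y=2
Draw 2: a1=1.760, a2=1.436, a3=0.440, a0=3.636; τ=−ln(0.1820)/3.636=0.469 → t=0.498; u2·a0=0.6539·3.636=2.378; a1=1.760 < 2.378 ≤ a1+a2=3.196 → R2 fires; E=7 Q=1 Y=2
Draw 3: a1=2.464, a2=0.718, a3=0.440, a0=3.622; τ=−ln(0.8646)/3.622=0.040 → t=0.538; u2·a0=0.6758·3.622=2.448 ≤ a1=2.464 → R1 fires; E=7 Q=3 Y=2
Draw 4: a1=2.464, a2=2.154, a3=0.440, a0=5.058; τ=−ln(0.3692)/5.058=0.197 → t=0.735; u2·a0=0.4575·5.058=2.314 ≤ a1=2.464 → R1 fires; E=7 Q=5 Y=2
Draw 5: a1=2.464, a2=3.590, a3=0.440, a0=6.494; τ=−ln(0.6146)/6.494=0.075 → t=0.810; u2·a0=0.4332·6.494=2.813; a1=2.464 < 2.813 ≤ a1+a2=6.054 → R2 fires; E=9 Q=4 Y=2
Draw 6: a1=3.168, a2=2.872, a3=0.440, a0=6.480; τ=−ln(0.1523)/6.480=0.290 → t=1.101; u2·a0=0.5299·6.480=3.434; a1=3.168 < 3.434 ≤ a1+a2=6.040 → R2 fires; E=11 Q=3 Y=2
Draw 7: a1=3.872, a2=2.154, a3=0.440, a0=6.466; τ=−ln(0.9641)/6.466=0.006 → t=1.106; u2·a0=0.4950·6.466=3.201 ≤ a1=3.872 → R1 fires; E=11 Q=5 Y=2
Draw 8: a1=3.872, a2=3.590, a3=0.440, a0=7.902; τ=−ln(0.6690)/7.902=0.051 → t=1.157; u2·a0=0.3623·7.902=2.863 ≤ a1=3.872 → R1 fires; E=11 Q=7 Y=2
Draw 9: a1=3.872, a2=5.026, a3=0.440, a0=9.338; τ=−ln(0.6299)/9.338=0.049 → t=1.207; u2·a0=0.7695·9.338=7.186; a1=3.872 < 7.186 ≤ a1+a2=8.898 → R2 fires; E=13 Q=6 Y=2
Draw 10: a1=4.576, a2=4.308, a3=0.440, a0=9.324; τ=−ln(0.1863)/9.324=0.180 → t=1.387; u2·a0=0.4281·9.324=3.992 ≤ a1=4.576 → R1 fires; E=13 Q=8 Y=2
Draw 11: a1=4.576, a2=5.744, a3=0.440, a0=10.760; τ=−ln(0.7692)/10.760=0.024 → t=1.411 > T=1.4: stop.
At T=1.4: E=13 Q=8 Y=2; the largest is E.

Dominant species at T: E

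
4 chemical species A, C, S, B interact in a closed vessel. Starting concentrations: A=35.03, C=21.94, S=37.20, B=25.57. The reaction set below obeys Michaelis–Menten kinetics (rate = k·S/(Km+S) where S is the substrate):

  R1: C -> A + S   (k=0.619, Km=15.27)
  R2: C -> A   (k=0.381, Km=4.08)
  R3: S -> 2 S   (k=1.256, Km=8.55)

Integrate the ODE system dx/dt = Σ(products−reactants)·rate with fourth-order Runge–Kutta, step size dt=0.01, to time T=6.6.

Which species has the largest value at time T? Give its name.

Dominant species at T: S

RK4 with dt=0.01: 660 steps to T=6.6. Trajectory (selected grid times):
t=0.00: A=35.03 C=21.94 S=37.20 B=25.57
t=0.73: A=35.53 C=21.44 S=38.21 B=25.57
t=1.47: A=36.03 C=20.94 S=39.24 B=25.57
t=2.20: A=36.52 C=20.45 S=40.25 B=25.57
t=2.93: A=37.01 C=19.96 S=41.27 B=25.57
t=3.67: A=37.50 C=19.47 S=42.30 B=25.57
t=4.40: A=37.99 C=18.98 S=43.32 B=25.57
t=5.13: A=38.46 C=18.51 S=44.33 B=25.57
t=5.87: A=38.94 C=18.03 S=45.36 B=25.57
t=6.60: A=39.41 C=17.56 S=46.38 B=25.57
At T=6.6: A=39.41 C=17.56 S=46.38 B=25.57; the largest is S.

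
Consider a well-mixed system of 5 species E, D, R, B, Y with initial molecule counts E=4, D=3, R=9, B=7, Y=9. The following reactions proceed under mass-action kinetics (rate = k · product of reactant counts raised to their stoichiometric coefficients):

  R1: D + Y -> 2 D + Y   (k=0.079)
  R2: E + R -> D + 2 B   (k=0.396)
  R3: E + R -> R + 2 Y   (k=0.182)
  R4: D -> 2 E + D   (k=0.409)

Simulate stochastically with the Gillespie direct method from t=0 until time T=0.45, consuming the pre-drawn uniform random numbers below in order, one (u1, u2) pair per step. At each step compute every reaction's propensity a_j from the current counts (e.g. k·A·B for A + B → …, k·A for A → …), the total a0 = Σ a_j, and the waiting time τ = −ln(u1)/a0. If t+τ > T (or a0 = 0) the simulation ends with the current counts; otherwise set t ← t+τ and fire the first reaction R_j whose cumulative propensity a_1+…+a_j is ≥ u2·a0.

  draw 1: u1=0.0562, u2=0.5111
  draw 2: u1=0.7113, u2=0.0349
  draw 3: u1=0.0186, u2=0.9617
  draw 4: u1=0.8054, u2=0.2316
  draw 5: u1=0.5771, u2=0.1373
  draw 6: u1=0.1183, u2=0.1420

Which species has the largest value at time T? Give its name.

Dominant species at T: B

t=0.000: E=4 D=3 R=9 B=7 Y=9
Draw 1: a1=2.133, a2=14.256, a3=6.552, a4=1.227, a0=24.168; τ=−ln(0.0562)/24.168=0.119 → t=0.119; u2·a0=0.5111·24.168=12.352; a1=2.133 < 12.352 ≤ a1+a2=16.389 → R2 fires; E=3 D=4 R=8 B=9 Y=9
Draw 2: a1=2.844, a2=9.504, a3=4.368, a4=1.636, a0=18.352; τ=−ln(0.7113)/18.352=0.019 → t=0.138; u2·a0=0.0349·18.352=0.640 ≤ a1=2.844 → R1 fires; E=3 D=5 R=8 B=9 Y=9
Draw 3: a1=3.555, a2=9.504, a3=4.368, a4=2.045, a0=19.472; τ=−ln(0.0186)/19.472=0.205 → t=0.342; u2·a0=0.9617·19.472=18.726; a1+…+a3=17.427 < 18.726 ≤ a1+…+a4=19.472 → R4 fires; E=5 D=5 R=8 B=9 Y=9
Draw 4: a1=3.555, a2=15.840, a3=7.280, a4=2.045, a0=28.720; τ=−ln(0.8054)/28.720=0.008 → t=0.350; u2·a0=0.2316·28.720=6.652; a1=3.555 < 6.652 ≤ a1+a2=19.395 → R2 fires; E=4 D=6 R=7 B=11 Y=9
Draw 5: a1=4.266, a2=11.088, a3=5.096, a4=2.454, a0=22.904; τ=−ln(0.5771)/22.904=0.024 → t=0.374; u2·a0=0.1373·22.904=3.145 ≤ a1=4.266 → R1 fires; E=4 D=7 R=7 B=11 Y=9
Draw 6: a1=4.977, a2=11.088, a3=5.096, a4=2.863, a0=24.024; τ=−ln(0.1183)/24.024=0.089 → t=0.463 > T=0.45: stop.
At T=0.45: E=4 D=7 R=7 B=11 Y=9; the largest is B.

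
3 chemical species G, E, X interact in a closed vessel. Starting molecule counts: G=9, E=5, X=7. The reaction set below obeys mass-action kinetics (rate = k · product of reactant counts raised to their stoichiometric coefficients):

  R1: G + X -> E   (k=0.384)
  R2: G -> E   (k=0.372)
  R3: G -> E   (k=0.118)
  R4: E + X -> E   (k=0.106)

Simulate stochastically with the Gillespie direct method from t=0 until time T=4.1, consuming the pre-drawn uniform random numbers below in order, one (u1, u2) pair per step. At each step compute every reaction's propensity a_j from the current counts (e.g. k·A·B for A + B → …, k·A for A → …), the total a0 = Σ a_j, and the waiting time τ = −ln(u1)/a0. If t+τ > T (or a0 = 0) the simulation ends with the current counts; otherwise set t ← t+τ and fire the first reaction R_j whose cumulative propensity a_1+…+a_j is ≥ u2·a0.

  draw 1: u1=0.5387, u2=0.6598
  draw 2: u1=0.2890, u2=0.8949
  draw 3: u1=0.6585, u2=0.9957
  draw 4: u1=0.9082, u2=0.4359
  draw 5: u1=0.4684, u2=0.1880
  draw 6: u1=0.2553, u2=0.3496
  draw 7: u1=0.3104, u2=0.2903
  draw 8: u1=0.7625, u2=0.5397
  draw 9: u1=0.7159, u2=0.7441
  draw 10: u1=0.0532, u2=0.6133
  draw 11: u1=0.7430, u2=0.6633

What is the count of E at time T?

E at T = 13

t=0.000: G=9 E=5 X=7
Draw 1: a1=24.192, a2=3.348, a3=1.062, a4=3.710, a0=32.312; τ=−ln(0.5387)/32.312=0.019 → t=0.019; u2·a0=0.6598·32.312=21.319 ≤ a1=24.192 → R1 fires; G=8 E=6 X=6
Draw 2: a1=18.432, a2=2.976, a3=0.944, a4=3.816, a0=26.168; τ=−ln(0.2890)/26.168=0.047 → t=0.067; u2·a0=0.8949·26.168=23.418; a1+…+a3=22.352 < 23.418 ≤ a1+…+a4=26.168 → R4 fires; G=8 E=6 X=5
Draw 3: a1=15.360, a2=2.976, a3=0.944, a4=3.180, a0=22.460; τ=−ln(0.6585)/22.460=0.019 → t=0.085; u2·a0=0.9957·22.460=22.363; a1+…+a3=19.280 < 22.363 ≤ a1+…+a4=22.460 → R4 fires; G=8 E=6 X=4
Draw 4: a1=12.288, a2=2.976, a3=0.944, a4=2.544, a0=18.752; τ=−ln(0.9082)/18.752=0.005 → t=0.090; u2·a0=0.4359·18.752=8.174 ≤ a1=12.288 → R1 fires; G=7 E=7 X=3
Draw 5: a1=8.064, a2=2.604, a3=0.826, a4=2.226, a0=13.720; τ=−ln(0.4684)/13.720=0.055 → t=0.146; u2·a0=0.1880·13.720=2.579 ≤ a1=8.064 → R1 fires; G=6 E=8 X=2
Draw 6: a1=4.608, a2=2.232, a3=0.708, a4=1.696, a0=9.244; τ=−ln(0.2553)/9.244=0.148 → t=0.293; u2·a0=0.3496·9.244=3.232 ≤ a1=4.608 → R1 fires; G=5 E=9 X=1
Draw 7: a1=1.920, a2=1.860, a3=0.590, a4=0.954, a0=5.324; τ=−ln(0.3104)/5.324=0.220 → t=0.513; u2·a0=0.2903·5.324=1.546 ≤ a1=1.920 → R1 fires; G=4 E=10 X=0
Draw 8: a1=0.000, a2=1.488, a3=0.472, a4=0.000, a0=1.960; τ=−ln(0.7625)/1.960=0.138 → t=0.651; u2·a0=0.5397·1.960=1.058; a1=0.000 < 1.058 ≤ a1+a2=1.488 → R2 fires; G=3 E=11 X=0
Draw 9: a1=0.000, a2=1.116, a3=0.354, a4=0.000, a0=1.470; τ=−ln(0.7159)/1.470=0.227 → t=0.879; u2·a0=0.7441·1.470=1.094; a1=0.000 < 1.094 ≤ a1+a2=1.116 → R2 fires; G=2 E=12 X=0
Draw 10: a1=0.000, a2=0.744, a3=0.236, a4=0.000, a0=0.980; τ=−ln(0.0532)/0.980=2.994 → t=3.872; u2·a0=0.6133·0.980=0.601; a1=0.000 < 0.601 ≤ a1+a2=0.744 → R2 fires; G=1 E=13 X=0
Draw 11: a1=0.000, a2=0.372, a3=0.118, a4=0.000, a0=0.490; τ=−ln(0.7430)/0.490=0.606 → t=4.479 > T=4.1: stop.
Read off E at T=4.1: 13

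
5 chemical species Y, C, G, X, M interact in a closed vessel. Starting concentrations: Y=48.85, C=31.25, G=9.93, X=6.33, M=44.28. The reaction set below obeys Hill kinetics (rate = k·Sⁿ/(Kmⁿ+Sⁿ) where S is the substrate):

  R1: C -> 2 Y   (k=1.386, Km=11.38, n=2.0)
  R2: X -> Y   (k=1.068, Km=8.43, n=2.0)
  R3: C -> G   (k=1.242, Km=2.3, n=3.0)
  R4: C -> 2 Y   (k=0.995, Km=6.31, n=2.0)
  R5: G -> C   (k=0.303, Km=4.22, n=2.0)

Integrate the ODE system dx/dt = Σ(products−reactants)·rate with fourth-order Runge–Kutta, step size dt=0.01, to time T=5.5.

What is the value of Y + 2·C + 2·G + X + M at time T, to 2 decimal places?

Check how each reaction changes W = Y + 2·C + 2·G + X + M (weight of products minus weight of reactants):
R1: C -> 2 Y: (1·2) − (2·1) = 2 − 2 = 0
R2: X -> Y: (1·1) − (1·1) = 1 − 1 = 0
R3: C -> G: (2·1) − (2·1) = 2 − 2 = 0
R4: C -> 2 Y: (1·2) − (2·1) = 2 − 2 = 0
R5: G -> C: (2·1) − (2·1) = 2 − 2 = 0
Every reaction leaves W unchanged, so W is conserved and no simulation is needed: W(T) = W(0) = 48.85 + 2·31.25 + 2·9.93 + 6.33 + 44.28 = 181.82

Value at T = 181.82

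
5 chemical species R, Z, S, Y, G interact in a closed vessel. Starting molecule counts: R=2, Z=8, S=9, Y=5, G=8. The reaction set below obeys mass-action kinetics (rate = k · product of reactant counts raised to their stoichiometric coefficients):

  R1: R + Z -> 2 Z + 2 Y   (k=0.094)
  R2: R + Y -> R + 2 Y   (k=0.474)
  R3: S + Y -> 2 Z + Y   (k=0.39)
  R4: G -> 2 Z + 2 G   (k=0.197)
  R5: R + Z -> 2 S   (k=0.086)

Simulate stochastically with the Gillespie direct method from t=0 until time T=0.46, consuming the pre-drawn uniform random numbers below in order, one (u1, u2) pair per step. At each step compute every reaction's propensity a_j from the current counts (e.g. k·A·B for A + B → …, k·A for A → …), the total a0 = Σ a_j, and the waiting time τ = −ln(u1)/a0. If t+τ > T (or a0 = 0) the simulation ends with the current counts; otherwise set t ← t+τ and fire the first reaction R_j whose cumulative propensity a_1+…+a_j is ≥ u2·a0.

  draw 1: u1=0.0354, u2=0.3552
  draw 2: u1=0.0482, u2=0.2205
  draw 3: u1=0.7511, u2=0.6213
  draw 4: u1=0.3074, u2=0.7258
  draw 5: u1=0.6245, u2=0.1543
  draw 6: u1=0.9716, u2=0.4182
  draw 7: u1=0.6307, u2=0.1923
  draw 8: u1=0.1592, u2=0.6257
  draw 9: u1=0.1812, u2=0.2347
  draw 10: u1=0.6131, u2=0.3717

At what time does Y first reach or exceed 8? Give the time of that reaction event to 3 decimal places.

t=0.000: R=2 Z=8 S=9 Y=5 G=8
Draw 1: a1=1.504, a2=4.740, a3=17.550, a4=1.576, a5=1.376, a0=26.746; τ=−ln(0.0354)/26.746=0.125 → t=0.125; u2·a0=0.3552·26.746=9.500; a1+a2=6.244 < 9.500 ≤ a1+…+a3=23.794 → R3 fires; R=2 Z=10 S=8 Y=5 G=8
Draw 2: a1=1.880, a2=4.740, a3=15.600, a4=1.576, a5=1.720, a0=25.516; τ=−ln(0.0482)/25.516=0.119 → t=0.244; u2·a0=0.2205·25.516=5.626; a1=1.880 < 5.626 ≤ a1+a2=6.620 → R2 fires; R=2 Z=10 S=8 Y=6 G=8
Draw 3: a1=1.880, a2=5.688, a3=18.720, a4=1.576, a5=1.720, a0=29.584; τ=−ln(0.7511)/29.584=0.010 → t=0.253; u2·a0=0.6213·29.584=18.381; a1+a2=7.568 < 18.381 ≤ a1+…+a3=26.288 → R3 fires; R=2 Z=12 S=7 Y=6 G=8
Draw 4: a1=2.256, a2=5.688, a3=16.380, a4=1.576, a5=2.064, a0=27.964; τ=−ln(0.3074)/27.964=0.042 → t=0.296; u2·a0=0.7258·27.964=20.296; a1+a2=7.944 < 20.296 ≤ a1+…+a3=24.324 → R3 fires; R=2 Z=14 S=6 Y=6 G=8
Draw 5: a1=2.632, a2=5.688, a3=14.040, a4=1.576, a5=2.408, a0=26.344; τ=−ln(0.6245)/26.344=0.018 → t=0.313; u2·a0=0.1543·26.344=4.065; a1=2.632 < 4.065 ≤ a1+a2=8.320 → R2 fires; R=2 Z=14 S=6 Y=7 G=8
Draw 6: a1=2.632, a2=6.636, a3=16.380, a4=1.576, a5=2.408, a0=29.632; τ=−ln(0.9716)/29.632=0.001 → t=0.314; u2·a0=0.4182·29.632=12.392; a1+a2=9.268 < 12.392 ≤ a1+…+a3=25.648 → R3 fires; R=2 Z=16 S=5 Y=7 G=8
Draw 7: a1=3.008, a2=6.636, a3=13.650, a4=1.576, a5=2.752, a0=27.622; τ=−ln(0.6307)/27.622=0.017 → t=0.331; u2·a0=0.1923·27.622=5.312; a1=3.008 < 5.312 ≤ a1+a2=9.644 → R2 fires; R=2 Z=16 S=5 Y=8 G=8
Draw 8: a1=3.008, a2=7.584, a3=15.600, a4=1.576, a5=2.752, a0=30.520; τ=−ln(0.1592)/30.520=0.060 → t=0.391; u2·a0=0.6257·30.520=19.096; a1+a2=10.592 < 19.096 ≤ a1+…+a3=26.192 → R3 fires; R=2 Z=18 S=4 Y=8 G=8
Draw 9: a1=3.384, a2=7.584, a3=12.480, a4=1.576, a5=3.096, a0=28.120; τ=−ln(0.1812)/28.120=0.061 → t=0.452; u2·a0=0.2347·28.120=6.600; a1=3.384 < 6.600 ≤ a1+a2=10.968 → R2 fires; R=2 Z=18 S=4 Y=9 G=8
Draw 10: a1=3.384, a2=8.532, a3=14.040, a4=1.576, a5=3.096, a0=30.628; τ=−ln(0.6131)/30.628=0.016 → t=0.468 > T=0.46: stop.
Y first becomes ≥ 8 when it reaches 8 at the event at t=0.331.

Threshold first reached at t = 0.331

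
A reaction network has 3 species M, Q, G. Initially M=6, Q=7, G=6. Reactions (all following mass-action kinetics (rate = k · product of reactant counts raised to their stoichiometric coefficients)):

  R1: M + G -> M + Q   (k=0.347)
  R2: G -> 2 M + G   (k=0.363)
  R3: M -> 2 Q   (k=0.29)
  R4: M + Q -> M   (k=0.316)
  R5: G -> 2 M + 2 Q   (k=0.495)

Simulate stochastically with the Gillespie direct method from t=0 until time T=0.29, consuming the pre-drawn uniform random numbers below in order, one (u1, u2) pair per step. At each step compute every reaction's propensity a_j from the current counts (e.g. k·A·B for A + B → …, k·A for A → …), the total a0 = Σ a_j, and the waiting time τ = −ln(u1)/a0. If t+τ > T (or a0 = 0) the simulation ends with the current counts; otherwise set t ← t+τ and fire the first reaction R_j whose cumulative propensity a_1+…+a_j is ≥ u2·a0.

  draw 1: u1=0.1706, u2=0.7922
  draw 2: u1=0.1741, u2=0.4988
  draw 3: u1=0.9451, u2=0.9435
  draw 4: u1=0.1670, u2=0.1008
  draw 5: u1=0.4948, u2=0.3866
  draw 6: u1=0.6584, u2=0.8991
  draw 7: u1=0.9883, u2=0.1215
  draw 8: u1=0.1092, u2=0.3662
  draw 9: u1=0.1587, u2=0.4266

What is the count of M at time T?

M at T = 7

t=0.000: M=6 Q=7 G=6
Draw 1: a1=12.492, a2=2.178, a3=1.740, a4=13.272, a5=2.970, a0=32.652; τ=−ln(0.1706)/32.652=0.054 → t=0.054; u2·a0=0.7922·32.652=25.867; a1+…+a3=16.410 < 25.867 ≤ a1+…+a4=29.682 → R4 fires; M=6 Q=6 G=6
Draw 2: a1=12.492, a2=2.178, a3=1.740, a4=11.376, a5=2.970, a0=30.756; τ=−ln(0.1741)/30.756=0.057 → t=0.111; u2·a0=0.4988·30.756=15.341; a1+a2=14.670 < 15.341 ≤ a1+…+a3=16.410 → R3 fires; M=5 Q=8 G=6
Draw 3: a1=10.410, a2=2.178, a3=1.450, a4=12.640, a5=2.970, a0=29.648; τ=−ln(0.9451)/29.648=0.002 → t=0.113; u2·a0=0.9435·29.648=27.973; a1+…+a4=26.678 < 27.973 ≤ a1+…+a5=29.648 → R5 fires; M=7 Q=10 G=5
Draw 4: a1=12.145, a2=1.815, a3=2.030, a4=22.120, a5=2.475, a0=40.585; τ=−ln(0.1670)/40.585=0.044 → t=0.157; u2·a0=0.1008·40.585=4.091 ≤ a1=12.145 → R1 fires; M=7 Q=11 G=4
Draw 5: a1=9.716, a2=1.452, a3=2.030, a4=24.332, a5=1.980, a0=39.510; τ=−ln(0.4948)/39.510=0.018 → t=0.175; u2·a0=0.3866·39.510=15.275; a1+…+a3=13.198 < 15.275 ≤ a1+…+a4=37.530 → R4 fires; M=7 Q=10 G=4
Draw 6: a1=9.716, a2=1.452, a3=2.030, a4=22.120, a5=1.980, a0=37.298; τ=−ln(0.6584)/37.298=0.011 → t=0.186; u2·a0=0.8991·37.298=33.535; a1+…+a3=13.198 < 33.535 ≤ a1+…+a4=35.318 → R4 fires; M=7 Q=9 G=4
Draw 7: a1=9.716, a2=1.452, a3=2.030, a4=19.908, a5=1.980, a0=35.086; τ=−ln(0.9883)/35.086=0.000 → t=0.186; u2·a0=0.1215·35.086=4.263 ≤ a1=9.716 → R1 fires; M=7 Q=10 G=3
Draw 8: a1=7.287, a2=1.089, a3=2.030, a4=22.120, a5=1.485, a0=34.011; τ=−ln(0.1092)/34.011=0.065 → t=0.251; u2·a0=0.3662·34.011=12.455; a1+…+a3=10.406 < 12.455 ≤ a1+…+a4=32.526 → R4 fires; M=7 Q=9 G=3
Draw 9: a1=7.287, a2=1.089, a3=2.030, a4=19.908, a5=1.485, a0=31.799; τ=−ln(0.1587)/31.799=0.058 → t=0.309 > T=0.29: stop.
Read off M at T=0.29: 7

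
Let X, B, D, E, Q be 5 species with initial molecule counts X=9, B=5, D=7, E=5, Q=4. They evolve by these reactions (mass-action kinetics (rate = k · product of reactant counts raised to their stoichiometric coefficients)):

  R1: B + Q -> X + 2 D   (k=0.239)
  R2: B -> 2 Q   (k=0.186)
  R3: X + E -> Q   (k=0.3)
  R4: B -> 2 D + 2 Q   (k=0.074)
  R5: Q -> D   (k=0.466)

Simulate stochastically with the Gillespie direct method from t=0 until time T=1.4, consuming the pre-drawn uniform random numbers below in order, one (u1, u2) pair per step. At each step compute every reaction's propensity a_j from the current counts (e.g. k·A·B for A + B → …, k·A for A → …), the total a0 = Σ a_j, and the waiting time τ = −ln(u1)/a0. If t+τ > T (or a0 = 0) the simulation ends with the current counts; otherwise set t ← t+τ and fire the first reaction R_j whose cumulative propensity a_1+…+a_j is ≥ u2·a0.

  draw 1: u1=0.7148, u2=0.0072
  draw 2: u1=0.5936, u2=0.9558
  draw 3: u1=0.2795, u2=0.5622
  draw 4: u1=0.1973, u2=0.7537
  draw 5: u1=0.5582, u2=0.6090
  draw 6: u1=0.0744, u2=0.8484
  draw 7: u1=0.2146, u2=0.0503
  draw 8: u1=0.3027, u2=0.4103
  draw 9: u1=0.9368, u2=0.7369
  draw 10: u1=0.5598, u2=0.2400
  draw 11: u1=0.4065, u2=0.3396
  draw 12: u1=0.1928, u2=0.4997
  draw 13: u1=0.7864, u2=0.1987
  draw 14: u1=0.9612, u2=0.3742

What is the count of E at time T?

t=0.000: X=9 B=5 D=7 E=5 Q=4
Draw 1: a1=4.780, a2=0.930, a3=13.500, a4=0.370, a5=1.864, a0=21.444; τ=−ln(0.7148)/21.444=0.016 → t=0.016; u2·a0=0.0072·21.444=0.154 ≤ a1=4.780 → R1 fires; X=10 B=4 D=9 E=5 Q=3
Draw 2: a1=2.868, a2=0.744, a3=15.000, a4=0.296, a5=1.398, a0=20.306; τ=−ln(0.5936)/20.306=0.026 → t=0.041; u2·a0=0.9558·20.306=19.408; a1+…+a4=18.908 < 19.408 ≤ a1+…+a5=20.306 → R5 fires; X=10 B=4 D=10 E=5 Q=2
Draw 3: a1=1.912, a2=0.744, a3=15.000, a4=0.296, a5=0.932, a0=18.884; τ=−ln(0.2795)/18.884=0.068 → t=0.109; u2·a0=0.5622·18.884=10.617; a1+a2=2.656 < 10.617 ≤ a1+…+a3=17.656 → R3 fires; X=9 B=4 D=10 E=4 Q=3
Draw 4: a1=2.868, a2=0.744, a3=10.800, a4=0.296, a5=1.398, a0=16.106; τ=−ln(0.1973)/16.106=0.101 → t=0.210; u2·a0=0.7537·16.106=12.139; a1+a2=3.612 < 12.139 ≤ a1+…+a3=14.412 → R3 fires; X=8 B=4 D=10 E=3 Q=4
Draw 5: a1=3.824, a2=0.744, a3=7.200, a4=0.296, a5=1.864, a0=13.928; τ=−ln(0.5582)/13.928=0.042 → t=0.251; u2·a0=0.6090·13.928=8.482; a1+a2=4.568 < 8.482 ≤ a1+…+a3=11.768 → R3 fires; X=7 B=4 D=10 E=2 Q=5
Draw 6: a1=4.780, a2=0.744, a3=4.200, a4=0.296, a5=2.330, a0=12.350; τ=−ln(0.0744)/12.350=0.210 → t=0.462; u2·a0=0.8484·12.350=10.478; a1+…+a4=10.020 < 10.478 ≤ a1+…+a5=12.350 → R5 fires; X=7 B=4 D=11 E=2 Q=4
Draw 7: a1=3.824, a2=0.744, a3=4.200, a4=0.296, a5=1.864, a0=10.928; τ=−ln(0.2146)/10.928=0.141 → t=0.603; u2·a0=0.0503·10.928=0.550 ≤ a1=3.824 → R1 fires; X=8 B=3 D=13 E=2 Q=3
Draw 8: a1=2.151, a2=0.558, a3=4.800, a4=0.222, a5=1.398, a0=9.129; τ=−ln(0.3027)/9.129=0.131 → t=0.734; u2·a0=0.4103·9.129=3.746; a1+a2=2.709 < 3.746 ≤ a1+…+a3=7.509 → R3 fires; X=7 B=3 D=13 E=1 Q=4
Draw 9: a1=2.868, a2=0.558, a3=2.100, a4=0.222, a5=1.864, a0=7.612; τ=−ln(0.9368)/7.612=0.009 → t=0.742; u2·a0=0.7369·7.612=5.609; a1+…+a3=5.526 < 5.609 ≤ a1+…+a4=5.748 → R4 fires; X=7 B=2 D=15 E=1 Q=6
Draw 10: a1=2.868, a2=0.372, a3=2.100, a4=0.148, a5=2.796, a0=8.284; τ=−ln(0.5598)/8.284=0.070 → t=0.812; u2·a0=0.2400·8.284=1.988 ≤ a1=2.868 → R1 fires; X=8 B=1 D=17 E=1 Q=5
Draw 11: a1=1.195, a2=0.186, a3=2.400, a4=0.074, a5=2.330, a0=6.185; τ=−ln(0.4065)/6.185=0.146 → t=0.958; u2·a0=0.3396·6.185=2.100; a1+a2=1.381 < 2.100 ≤ a1+…+a3=3.781 → R3 fires; X=7 B=1 D=17 E=0 Q=6
Draw 12: a1=1.434, a2=0.186, a3=0.000, a4=0.074, a5=2.796, a0=4.490; τ=−ln(0.1928)/4.490=0.367 → t=1.324; u2·a0=0.4997·4.490=2.244; a1+…+a4=1.694 < 2.244 ≤ a1+…+a5=4.490 → R5 fires; X=7 B=1 D=18 E=0 Q=5
Draw 13: a1=1.195, a2=0.186, a3=0.000, a4=0.074, a5=2.330, a0=3.785; τ=−ln(0.7864)/3.785=0.063 → t=1.388; u2·a0=0.1987·3.785=0.752 ≤ a1=1.195 → R1 fires; X=8 B=0 D=20 E=0 Q=4
Draw 14: a1=0.000, a2=0.000, a3=0.000, a4=0.000, a5=1.864, a0=1.864; τ=−ln(0.9612)/1.864=0.021 → t=1.409 > T=1.4: stop.
Read off E at T=1.4: 0

E at T = 0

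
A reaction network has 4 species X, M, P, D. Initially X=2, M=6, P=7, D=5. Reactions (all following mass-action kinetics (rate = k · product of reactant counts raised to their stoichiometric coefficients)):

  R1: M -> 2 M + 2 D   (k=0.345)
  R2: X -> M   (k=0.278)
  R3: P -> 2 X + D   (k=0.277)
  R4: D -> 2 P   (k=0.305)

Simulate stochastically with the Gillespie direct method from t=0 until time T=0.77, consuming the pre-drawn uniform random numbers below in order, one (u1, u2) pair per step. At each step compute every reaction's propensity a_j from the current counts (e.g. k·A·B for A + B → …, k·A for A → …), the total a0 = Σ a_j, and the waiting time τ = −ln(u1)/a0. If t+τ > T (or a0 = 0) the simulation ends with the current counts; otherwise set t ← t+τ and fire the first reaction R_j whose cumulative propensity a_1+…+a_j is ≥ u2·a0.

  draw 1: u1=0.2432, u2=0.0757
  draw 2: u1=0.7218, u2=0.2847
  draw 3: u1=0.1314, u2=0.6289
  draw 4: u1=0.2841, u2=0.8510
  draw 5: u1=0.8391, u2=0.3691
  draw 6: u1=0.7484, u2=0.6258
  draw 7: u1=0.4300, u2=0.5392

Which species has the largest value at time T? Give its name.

Dominant species at T: D

t=0.000: X=2 M=6 P=7 D=5
Draw 1: a1=2.070, a2=0.556, a3=1.939, a4=1.525, a0=6.090; τ=−ln(0.2432)/6.090=0.232 → t=0.232; u2·a0=0.0757·6.090=0.461 ≤ a1=2.070 → R1 fires; X=2 M=7 P=7 D=7
Draw 2: a1=2.415, a2=0.556, a3=1.939, a4=2.135, a0=7.045; τ=−ln(0.7218)/7.045=0.046 → t=0.278; u2·a0=0.2847·7.045=2.006 ≤ a1=2.415 → R1 fires; X=2 M=8 P=7 D=9
Draw 3: a1=2.760, a2=0.556, a3=1.939, a4=2.745, a0=8.000; τ=−ln(0.1314)/8.000=0.254 → t=0.532; u2·a0=0.6289·8.000=5.031; a1+a2=3.316 < 5.031 ≤ a1+…+a3=5.255 → R3 fires; X=4 M=8 P=6 D=10
Draw 4: a1=2.760, a2=1.112, a3=1.662, a4=3.050, a0=8.584; τ=−ln(0.2841)/8.584=0.147 → t=0.679; u2·a0=0.8510·8.584=7.305; a1+…+a3=5.534 < 7.305 ≤ a1+…+a4=8.584 → R4 fires; X=4 M=8 P=8 D=9
Draw 5: a1=2.760, a2=1.112, a3=2.216, a4=2.745, a0=8.833; τ=−ln(0.8391)/8.833=0.020 → t=0.699; u2·a0=0.3691·8.833=3.260; a1=2.760 < 3.260 ≤ a1+a2=3.872 → R2 fires; X=3 M=9 P=8 D=9
Draw 6: a1=3.105, a2=0.834, a3=2.216, a4=2.745, a0=8.900; τ=−ln(0.7484)/8.900=0.033 → t=0.731; u2·a0=0.6258·8.900=5.570; a1+a2=3.939 < 5.570 ≤ a1+…+a3=6.155 → R3 fires; X=5 M=9 P=7 D=10
Draw 7: a1=3.105, a2=1.390, a3=1.939, a4=3.050, a0=9.484; τ=−ln(0.4300)/9.484=0.089 → t=0.820 > T=0.77: stop.
At T=0.77: X=5 M=9 P=7 D=10; the largest is D.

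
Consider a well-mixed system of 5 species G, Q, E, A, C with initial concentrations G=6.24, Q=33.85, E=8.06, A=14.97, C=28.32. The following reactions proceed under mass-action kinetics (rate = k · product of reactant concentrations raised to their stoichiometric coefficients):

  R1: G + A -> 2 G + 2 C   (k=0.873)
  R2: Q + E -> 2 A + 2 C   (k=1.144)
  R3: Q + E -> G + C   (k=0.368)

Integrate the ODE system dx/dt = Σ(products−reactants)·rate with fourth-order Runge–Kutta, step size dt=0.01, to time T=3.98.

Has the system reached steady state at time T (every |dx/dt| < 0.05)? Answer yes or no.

RK4 with dt=0.01: 398 steps to T=3.98. Trajectory (selected grid times):
t=0.00: G=6.24 Q=33.85 E=8.06 A=14.97 C=28.32
t=0.44: G=35.37 Q=25.79 E=0.00 A=0.00 C=96.81
t=0.88: G=35.37 Q=25.79 E=0.00 A=0.00 C=96.81
t=1.33: G=35.37 Q=25.79 E=0.00 A=0.00 C=96.81
t=1.77: G=35.37 Q=25.79 E=0.00 A=0.00 C=96.81
t=2.21: G=35.37 Q=25.79 E=0.00 A=0.00 C=96.81
t=2.65: G=35.37 Q=25.79 E=0.00 A=0.00 C=96.81
t=3.10: G=35.37 Q=25.79 E=0.00 A=0.00 C=96.81
t=3.54: G=35.37 Q=25.79 E=0.00 A=0.00 C=96.81
t=3.98: G=35.37 Q=25.79 E=0.00 A=0.00 C=96.81
Rates at T: R1=0.0000, R2=0.0000, R3=0.0000
dx/dt at T (Σ net stoichiometry × rate): G=+0.0000, Q=-0.0000, E=-0.0000, A=-0.0000, C=+0.0000
Largest |dx/dt| is |+0.0000| (C) < 0.05 → steady.

Steady state at T: yes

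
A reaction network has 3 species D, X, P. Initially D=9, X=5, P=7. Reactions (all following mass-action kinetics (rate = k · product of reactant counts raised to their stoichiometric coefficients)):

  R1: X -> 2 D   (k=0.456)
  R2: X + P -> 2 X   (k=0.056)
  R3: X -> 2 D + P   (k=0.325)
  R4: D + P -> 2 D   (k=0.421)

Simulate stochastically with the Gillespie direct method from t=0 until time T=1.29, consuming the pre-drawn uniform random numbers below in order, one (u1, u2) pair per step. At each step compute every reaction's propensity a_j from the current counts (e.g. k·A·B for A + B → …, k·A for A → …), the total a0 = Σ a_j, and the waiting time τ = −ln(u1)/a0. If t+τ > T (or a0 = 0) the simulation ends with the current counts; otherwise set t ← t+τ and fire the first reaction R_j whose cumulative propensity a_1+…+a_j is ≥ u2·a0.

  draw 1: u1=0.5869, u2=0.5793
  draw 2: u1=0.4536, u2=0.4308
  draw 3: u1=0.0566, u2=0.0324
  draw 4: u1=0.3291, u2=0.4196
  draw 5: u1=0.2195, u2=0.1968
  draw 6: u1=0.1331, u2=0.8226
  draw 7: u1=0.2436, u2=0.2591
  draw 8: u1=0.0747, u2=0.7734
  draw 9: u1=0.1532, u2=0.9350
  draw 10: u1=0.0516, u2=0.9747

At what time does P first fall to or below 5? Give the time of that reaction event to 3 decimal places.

Threshold first reached at t = 0.042

t=0.000: D=9 X=5 P=7
Draw 1: a1=2.280, a2=1.960, a3=1.625, a4=26.523, a0=32.388; τ=−ln(0.5869)/32.388=0.016 → t=0.016; u2·a0=0.5793·32.388=18.762; a1+…+a3=5.865 < 18.762 ≤ a1+…+a4=32.388 → R4 fires; D=10 X=5 P=6
Draw 2: a1=2.280, a2=1.680, a3=1.625, a4=25.260, a0=30.845; τ=−ln(0.4536)/30.845=0.026 → t=0.042; u2·a0=0.4308·30.845=13.288; a1+…+a3=5.585 < 13.288 ≤ a1+…+a4=30.845 → R4 fires; D=11 X=5 P=5
Draw 3: a1=2.280, a2=1.400, a3=1.625, a4=23.155, a0=28.460; τ=−ln(0.0566)/28.460=0.101 → t=0.143; u2·a0=0.0324·28.460=0.922 ≤ a1=2.280 → R1 fires; D=13 X=4 P=5
Draw 4: a1=1.824, a2=1.120, a3=1.300, a4=27.365, a0=31.609; τ=−ln(0.3291)/31.609=0.035 → t=0.178; u2·a0=0.4196·31.609=13.263; a1+…+a3=4.244 < 13.263 ≤ a1+…+a4=31.609 → R4 fires; D=14 X=4 P=4
Draw 5: a1=1.824, a2=0.896, a3=1.300, a4=23.576, a0=27.596; τ=−ln(0.2195)/27.596=0.055 → t=0.233; u2·a0=0.1968·27.596=5.431; a1+…+a3=4.020 < 5.431 ≤ a1+…+a4=27.596 → R4 fires; D=15 X=4 P=3
Draw 6: a1=1.824, a2=0.672, a3=1.300, a4=18.945, a0=22.741; τ=−ln(0.1331)/22.741=0.089 → t=0.322; u2·a0=0.8226·22.741=18.707; a1+…+a3=3.796 < 18.707 ≤ a1+…+a4=22.741 → R4 fires; D=16 X=4 P=2
Draw 7: a1=1.824, a2=0.448, a3=1.300, a4=13.472, a0=17.044; τ=−ln(0.2436)/17.044=0.083 → t=0.405; u2·a0=0.2591·17.044=4.416; a1+…+a3=3.572 < 4.416 ≤ a1+…+a4=17.044 → R4 fires; D=17 X=4 P=1
Draw 8: a1=1.824, a2=0.224, a3=1.300, a4=7.157, a0=10.505; τ=−ln(0.0747)/10.505=0.247 → t=0.652; u2·a0=0.7734·10.505=8.125; a1+…+a3=3.348 < 8.125 ≤ a1+…+a4=10.505 → R4 fires; D=18 X=4 P=0
Draw 9: a1=1.824, a2=0.000, a3=1.300, a4=0.000, a0=3.124; τ=−ln(0.1532)/3.124=0.601 → t=1.252; u2·a0=0.9350·3.124=2.921; a1+a2=1.824 < 2.921 ≤ a1+…+a3=3.124 → R3 fires; D=20 X=3 P=1
Draw 10: a1=1.368, a2=0.168, a3=0.975, a4=8.420, a0=10.931; τ=−ln(0.0516)/10.931=0.271 → t=1.523 > T=1.29: stop.
P first becomes ≤ 5 when it reaches 5 at the event at t=0.042.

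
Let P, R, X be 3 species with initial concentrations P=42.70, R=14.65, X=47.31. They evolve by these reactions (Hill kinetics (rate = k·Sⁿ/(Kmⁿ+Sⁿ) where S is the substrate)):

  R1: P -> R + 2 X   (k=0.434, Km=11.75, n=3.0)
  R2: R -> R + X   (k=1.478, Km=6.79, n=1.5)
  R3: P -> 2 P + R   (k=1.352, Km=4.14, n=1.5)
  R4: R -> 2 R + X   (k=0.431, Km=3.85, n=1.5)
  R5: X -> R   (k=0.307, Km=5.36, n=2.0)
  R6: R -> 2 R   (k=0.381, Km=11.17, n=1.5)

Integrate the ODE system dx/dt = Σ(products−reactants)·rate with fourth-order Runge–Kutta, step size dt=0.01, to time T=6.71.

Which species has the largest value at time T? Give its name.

Dominant species at T: X

RK4 with dt=0.01: 671 steps to T=6.71. Trajectory (selected grid times):
t=0.00: P=42.70 R=14.65 X=47.31
t=0.75: P=43.37 R=16.65 X=48.87
t=1.49: P=44.02 R=18.64 X=50.45
t=2.24: P=44.69 R=20.67 X=52.08
t=2.98: P=45.35 R=22.68 X=53.71
t=3.73: P=46.01 R=24.74 X=55.39
t=4.47: P=46.67 R=26.77 X=57.06
t=5.22: P=47.34 R=28.85 X=58.77
t=5.96: P=48.00 R=30.90 X=60.47
t=6.71: P=48.67 R=32.98 X=62.20
At T=6.71: P=48.67 R=32.98 X=62.20; the largest is X.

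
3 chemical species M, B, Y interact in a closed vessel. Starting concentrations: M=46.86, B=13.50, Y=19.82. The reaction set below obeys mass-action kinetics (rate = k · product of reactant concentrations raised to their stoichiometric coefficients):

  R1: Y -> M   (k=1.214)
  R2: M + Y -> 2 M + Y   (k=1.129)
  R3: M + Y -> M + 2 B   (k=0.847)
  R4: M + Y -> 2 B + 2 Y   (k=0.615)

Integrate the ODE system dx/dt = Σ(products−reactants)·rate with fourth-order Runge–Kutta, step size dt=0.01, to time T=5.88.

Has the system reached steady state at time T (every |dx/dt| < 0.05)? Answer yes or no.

Steady state at T: yes

RK4 with dt=0.01: 588 steps to T=5.88. Trajectory (selected grid times):
t=0.00: M=46.86 B=13.50 Y=19.82
t=0.65: M=89.00 B=244.89 Y=0.00
t=1.31: M=89.00 B=244.89 Y=0.00
t=1.96: M=89.00 B=244.89 Y=0.00
t=2.61: M=89.00 B=244.89 Y=0.00
t=3.27: M=89.00 B=244.89 Y=0.00
t=3.92: M=89.00 B=244.89 Y=0.00
t=4.57: M=89.00 B=244.89 Y=0.00
t=5.23: M=89.00 B=244.89 Y=0.00
t=5.88: M=89.00 B=244.89 Y=0.00
Rates at T: R1=0.0000, R2=0.0000, R3=0.0000, R4=0.0000
dx/dt at T (Σ net stoichiometry × rate): M=+0.0000, B=+0.0000, Y=-0.0000
Largest |dx/dt| is |+0.0000| (B) < 0.05 → steady.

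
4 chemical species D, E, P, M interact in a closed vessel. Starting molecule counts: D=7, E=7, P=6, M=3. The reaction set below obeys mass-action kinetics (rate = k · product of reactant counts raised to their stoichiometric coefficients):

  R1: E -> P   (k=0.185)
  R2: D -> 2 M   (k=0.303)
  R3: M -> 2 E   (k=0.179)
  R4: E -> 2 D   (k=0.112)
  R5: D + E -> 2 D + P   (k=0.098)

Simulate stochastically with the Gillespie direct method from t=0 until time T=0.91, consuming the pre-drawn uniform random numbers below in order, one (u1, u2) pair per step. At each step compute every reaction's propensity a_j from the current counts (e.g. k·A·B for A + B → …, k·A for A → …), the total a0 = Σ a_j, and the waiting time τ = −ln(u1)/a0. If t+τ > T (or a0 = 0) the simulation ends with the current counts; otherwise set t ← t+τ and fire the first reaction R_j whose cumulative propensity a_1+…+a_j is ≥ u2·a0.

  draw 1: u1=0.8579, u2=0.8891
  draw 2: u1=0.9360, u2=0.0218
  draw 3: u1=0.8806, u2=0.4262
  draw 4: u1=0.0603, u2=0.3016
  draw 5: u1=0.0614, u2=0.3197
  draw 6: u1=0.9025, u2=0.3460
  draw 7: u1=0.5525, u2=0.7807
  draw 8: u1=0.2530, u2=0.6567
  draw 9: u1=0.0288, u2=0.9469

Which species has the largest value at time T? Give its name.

Dominant species at T: P

t=0.000: D=7 E=7 P=6 M=3
Draw 1: a1=1.295, a2=2.121, a3=0.537, a4=0.784, a5=4.802, a0=9.539; τ=−ln(0.8579)/9.539=0.016 → t=0.016; u2·a0=0.8891·9.539=8.481; a1+…+a4=4.737 < 8.481 ≤ a1+…+a5=9.539 → R5 fires; D=8 E=6 P=7 M=3
Draw 2: a1=1.110, a2=2.424, a3=0.537, a4=0.672, a5=4.704, a0=9.447; τ=−ln(0.9360)/9.447=0.007 → t=0.023; u2·a0=0.0218·9.447=0.206 ≤ a1=1.110 → R1 fires; D=8 E=5 P=8 M=3
Draw 3: a1=0.925, a2=2.424, a3=0.537, a4=0.560, a5=3.920, a0=8.366; τ=−ln(0.8806)/8.366=0.015 → t=0.038; u2·a0=0.4262·8.366=3.566; a1+a2=3.349 < 3.566 ≤ a1+…+a3=3.886 → R3 fires; D=8 E=7 P=8 M=2
Draw 4: a1=1.295, a2=2.424, a3=0.358, a4=0.784, a5=5.488, a0=10.349; τ=−ln(0.0603)/10.349=0.271 → t=0.310; u2·a0=0.3016·10.349=3.121; a1=1.295 < 3.121 ≤ a1+a2=3.719 → R2 fires; D=7 E=7 P=8 M=4
Draw 5: a1=1.295, a2=2.121, a3=0.716, a4=0.784, a5=4.802, a0=9.718; τ=−ln(0.0614)/9.718=0.287 → t=0.597; u2·a0=0.3197·9.718=3.107; a1=1.295 < 3.107 ≤ a1+a2=3.416 → R2 fires; D=6 E=7 P=8 M=6
Draw 6: a1=1.295, a2=1.818, a3=1.074, a4=0.784, a5=4.116, a0=9.087; τ=−ln(0.9025)/9.087=0.011 → t=0.608; u2·a0=0.3460·9.087=3.144; a1+a2=3.113 < 3.144 ≤ a1+…+a3=4.187 → R3 fires; D=6 E=9 P=8 M=5
Draw 7: a1=1.665, a2=1.818, a3=0.895, a4=1.008, a5=5.292, a0=10.678; τ=−ln(0.5525)/10.678=0.056 → t=0.664; u2·a0=0.7807·10.678=8.336; a1+…+a4=5.386 < 8.336 ≤ a1+…+a5=10.678 → R5 fires; D=7 E=8 P=9 M=5
Draw 8: a1=1.480, a2=2.121, a3=0.895, a4=0.896, a5=5.488, a0=10.880; τ=−ln(0.2530)/10.880=0.126 → t=0.790; u2·a0=0.6567·10.880=7.145; a1+…+a4=5.392 < 7.145 ≤ a1+…+a5=10.880 → R5 fires; D=8 E=7 P=10 M=5
Draw 9: a1=1.295, a2=2.424, a3=0.895, a4=0.784, a5=5.488, a0=10.886; τ=−ln(0.0288)/10.886=0.326 → t=1.116 > T=0.91: stop.
At T=0.91: D=8 E=7 P=10 M=5; the largest is P.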